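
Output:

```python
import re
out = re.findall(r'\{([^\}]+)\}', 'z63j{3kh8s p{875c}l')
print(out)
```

['3kh8s p{875c']

One capturing group, so `findall` returns just the captured substring from the one match — 1 in all.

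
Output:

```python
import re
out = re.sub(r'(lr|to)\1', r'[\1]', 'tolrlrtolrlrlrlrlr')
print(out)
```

`\1` has to match the exact text group 1 already captured.
The replacement refers to a captured group, so each match is rewritten using its own captured text.

to[lr]to[lr][lr]lr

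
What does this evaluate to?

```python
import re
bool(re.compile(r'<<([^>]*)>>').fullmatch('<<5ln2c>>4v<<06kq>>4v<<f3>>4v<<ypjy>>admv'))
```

False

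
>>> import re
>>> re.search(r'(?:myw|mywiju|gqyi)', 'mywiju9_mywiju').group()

Alternation tries branches left to right and keeps the first one that lets the overall match succeed at that position.
Unlike `match`, `search` isn't anchored — it looks for the pattern anywhere in the string.
The match spans [0:3] → 'myw'.

'myw'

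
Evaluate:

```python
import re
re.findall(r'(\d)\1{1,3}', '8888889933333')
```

['8', '8', '9', '3']

After group 1 captures some text, `\1` only succeeds where that same text appears again.
`findall` collects group 1 from each match (4 total).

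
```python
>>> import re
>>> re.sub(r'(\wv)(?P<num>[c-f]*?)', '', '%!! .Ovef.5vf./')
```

This matches a word character, then the literal 'v' (captured); then zero or more of a character in [c-f] (lazy) (captured as 'num').
Matches: at [5:7] → 'Ov'; at [10:12] → '5v'.
`sub` substitutes '' at each match site.

'%!! .ef.f./'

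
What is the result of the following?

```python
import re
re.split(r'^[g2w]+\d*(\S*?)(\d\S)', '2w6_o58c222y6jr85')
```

The group in the pattern means `split` returns the separators' captures alongside the pieces.

['', '_o', '58', 'c222y6jr85']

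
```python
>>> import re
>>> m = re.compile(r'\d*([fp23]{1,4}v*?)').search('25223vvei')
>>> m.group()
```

'25223'

A `+?`/`*?`/`{m,n}?` starts at its minimum and grows only as far as needed for what follows to match.
The match spans [0:5] → '25223'.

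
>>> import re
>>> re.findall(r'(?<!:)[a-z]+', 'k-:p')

['k']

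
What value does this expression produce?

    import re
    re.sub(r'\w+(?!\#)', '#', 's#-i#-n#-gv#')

's#-i#-n#-#v#'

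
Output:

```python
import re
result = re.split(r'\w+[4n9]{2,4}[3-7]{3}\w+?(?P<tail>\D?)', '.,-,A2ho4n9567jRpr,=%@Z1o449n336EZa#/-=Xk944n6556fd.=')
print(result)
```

['.,-,', 'R', 'pr,=%@', 'Z', 'a#/-=', 'f', 'd.=']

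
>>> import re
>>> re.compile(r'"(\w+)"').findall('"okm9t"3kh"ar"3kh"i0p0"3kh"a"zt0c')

`findall` collects group 1 from each match (4 total).

['okm9t', 'ar', 'i0p0', 'a']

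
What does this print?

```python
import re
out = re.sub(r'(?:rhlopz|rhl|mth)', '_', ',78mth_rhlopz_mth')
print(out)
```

,78_____

Branches in `(...|...)` are attempted left-to-right; the first branch that allows the whole pattern to succeed is taken.
Every occurrence is swapped for '_'.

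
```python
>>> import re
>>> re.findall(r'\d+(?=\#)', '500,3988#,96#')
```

Lookahead/lookbehind check context without consuming it, so the matched span excludes the asserted characters.
No capturing groups, so `findall` returns the 2 full match strings.

['3988', '96']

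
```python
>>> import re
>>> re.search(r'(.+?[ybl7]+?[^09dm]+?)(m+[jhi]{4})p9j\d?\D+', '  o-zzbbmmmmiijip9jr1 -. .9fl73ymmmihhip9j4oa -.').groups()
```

('  o-zzbb', 'mmmmiiji')

The match spans [0:20] → '  o-zzbbmmmmiijip9jr'.
Captured: group 1 = '  o-zzbb', group 2 = 'mmmmiiji'.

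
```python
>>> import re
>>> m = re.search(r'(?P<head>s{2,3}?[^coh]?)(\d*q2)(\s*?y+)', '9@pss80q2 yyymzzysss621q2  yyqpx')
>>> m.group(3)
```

' yyy'

The pattern matches 2 to 3 of a literal 's' (lazy), then optionally any character except [coh] (captured as 'head'); then zero or more of a digit, then the literal 'q2' (captured); then zero or more of whitespace (lazy), then one or more of a literal 'y' (captured).
`search` walks the string left to right and returns the first match it finds.
The match spans [3:13] → 'ss80q2 yyy'.
Captured: group 1 = 'ss8', group 2 = '0q2', group 3 = ' yyy'.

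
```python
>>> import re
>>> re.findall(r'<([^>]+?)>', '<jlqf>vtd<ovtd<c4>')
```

Matches: at [0:6] match '<jlqf>', group 1 = 'jlqf'; at [9:18] match '<ovtd<c4>', group 1 = 'ovtd<c4'.
Because there's exactly one group, `findall` drops the full match and keeps group 1 from each hit.

['jlqf', 'ovtd<c4']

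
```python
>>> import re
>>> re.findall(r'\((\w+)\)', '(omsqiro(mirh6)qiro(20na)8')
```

['mirh6', '20na']

Walking the string: at [8:15] match '(mirh6)', group 1 = 'mirh6'; at [19:25] match '(20na)', group 1 = '20na'.
`findall` collects group 1 from each match (2 total).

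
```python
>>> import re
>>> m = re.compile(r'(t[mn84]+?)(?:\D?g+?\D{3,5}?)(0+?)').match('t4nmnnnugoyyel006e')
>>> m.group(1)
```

Pattern: the literal 't', then one or more of one of [mn84] (lazy) (captured); then optionally a non-digit, then one or more of a literal 'g' (lazy), then 3 to 5 of a non-digit (lazy) (non-capturing group); then one or more of a literal '0' (lazy) (captured).
With the lazy modifier that quantifier settles for the fewest repetitions that let the rest of the pattern succeed (the atoms after it are unaffected and can still be greedy).
`re.match` only tries the pattern at the start of the string.
The match spans [0:15] → 't4nmnnnugoyyel0'.
Captured: group 1 = 't4nmnnn', group 2 = '0'.

't4nmnnn'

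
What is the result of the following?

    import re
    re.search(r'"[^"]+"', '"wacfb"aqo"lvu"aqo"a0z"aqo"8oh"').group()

'"wacfb"'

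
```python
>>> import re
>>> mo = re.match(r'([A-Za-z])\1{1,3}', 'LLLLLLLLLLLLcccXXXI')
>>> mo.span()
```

(0, 4)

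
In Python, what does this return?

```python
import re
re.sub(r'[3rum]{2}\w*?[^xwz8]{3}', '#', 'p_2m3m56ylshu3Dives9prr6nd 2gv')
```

A non-greedy quantifier consumes as few characters as it can — just enough that the remainder of the pattern still matches from where it stops; whatever follows it matches normally.
Each match is replaced by '#'.

'p_2#ylsh#es9p# 2gv'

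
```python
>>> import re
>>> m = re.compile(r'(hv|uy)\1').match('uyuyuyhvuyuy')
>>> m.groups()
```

The match spans [0:4] → 'uyuy'.
Captured: group 1 = 'uy'.

('uy',)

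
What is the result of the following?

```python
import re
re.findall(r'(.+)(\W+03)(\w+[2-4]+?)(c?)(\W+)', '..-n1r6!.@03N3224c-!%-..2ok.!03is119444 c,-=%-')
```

[('..-n1r6!.@03N3224c-!%-..2ok.', '!03', 'is119444', '', ' ')]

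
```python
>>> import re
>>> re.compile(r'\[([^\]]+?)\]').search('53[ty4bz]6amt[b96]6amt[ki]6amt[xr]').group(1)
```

'ty4bz'

`re.search` tries every starting position until one works.
The match spans [2:9] → '[ty4bz]'.
Captured: group 1 = 'ty4bz'.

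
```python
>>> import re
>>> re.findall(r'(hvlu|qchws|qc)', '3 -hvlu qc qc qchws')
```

['hvlu', 'qc', 'qc', 'qchws']

Alternation isn't longest-match — the leftmost alternative that fits at this position is chosen.
Matches: at [3:7] match 'hvlu', group 1 = 'hvlu'; at [8:10] match 'qc', group 1 = 'qc'; at [11:13] match 'qc', group 1 = 'qc'; at [14:19] match 'qchws', group 1 = 'qchws'.
One capturing group, so `findall` returns just the captured substring from each match — 4 in all.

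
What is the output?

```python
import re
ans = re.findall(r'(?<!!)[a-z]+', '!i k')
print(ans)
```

['k']

A negative assertion filters positions out without eating any characters.
Scanning left to right: at [3:4] → 'k'.
Since nothing is captured, `findall` lists the 1 matched substring directly.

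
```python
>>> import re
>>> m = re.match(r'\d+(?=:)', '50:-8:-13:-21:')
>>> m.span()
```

Because the assertion is zero-width, the text it checks is not consumed and won't appear in the result.
`re.match` only tries the pattern at the start of the string.
The match spans [0:2] → '50'.

(0, 2)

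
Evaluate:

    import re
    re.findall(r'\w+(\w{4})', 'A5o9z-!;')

The pattern matches one or more of a word character; then exactly 4 of a word character (captured).
Matches: at [0:5] match 'A5o9z', group 1 = '5o9z'.
With a single group, `findall` returns only what that group captured — 1 item.

['5o9z']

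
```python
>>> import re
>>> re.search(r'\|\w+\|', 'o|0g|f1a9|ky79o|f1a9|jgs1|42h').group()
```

Unlike `match`, `search` isn't anchored — it looks for the pattern anywhere in the string.
The match spans [1:5] → '|0g|'.

'|0g|'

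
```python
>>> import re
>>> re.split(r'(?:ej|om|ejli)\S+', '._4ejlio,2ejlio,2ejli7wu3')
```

['._4', '']

`split` removes every match and returns the 2 fragments in between.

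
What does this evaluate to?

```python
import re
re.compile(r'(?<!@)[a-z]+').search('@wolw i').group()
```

The negative lookaround is zero-width — it rules out positions where the adjacent text would match, without consuming anything.
`search` walks the string left to right and returns the first match it finds.
The match spans [2:5] → 'olw'.

'olw'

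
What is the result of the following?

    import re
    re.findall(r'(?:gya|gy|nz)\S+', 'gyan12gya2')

['gyan12gya2']

Matches: at [0:10] → 'gyan12gya2'.
`findall` yields the raw match text (1 of them) because the pattern has no groups.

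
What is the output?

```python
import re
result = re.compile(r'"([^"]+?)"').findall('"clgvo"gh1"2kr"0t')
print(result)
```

['clgvo', '2kr']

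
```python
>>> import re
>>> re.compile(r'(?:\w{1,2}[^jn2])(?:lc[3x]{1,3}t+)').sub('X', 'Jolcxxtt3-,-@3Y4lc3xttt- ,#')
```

Pattern: 1 to 2 of a word character, then any character except [jn2] (non-capturing group); then the literal 'lc', then 1 to 3 of one of [3x], then one or more of a literal 't' (non-capturing group).
Matches: at [0:8] → 'Jolcxxtt'; at [13:23] → '3Y4lc3xttt'.
Every occurrence is swapped for 'X'.

'X3-,-@X- ,#'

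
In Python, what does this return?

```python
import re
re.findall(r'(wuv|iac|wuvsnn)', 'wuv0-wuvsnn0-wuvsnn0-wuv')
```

['wuv', 'wuv', 'wuv', 'wuv']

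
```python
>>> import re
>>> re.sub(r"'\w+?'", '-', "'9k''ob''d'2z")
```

'---2z'

Matches: at [0:4] → "'9k'"; at [4:8] → "'ob'"; at [8:11] → "'d'".
Each match is replaced by '-'.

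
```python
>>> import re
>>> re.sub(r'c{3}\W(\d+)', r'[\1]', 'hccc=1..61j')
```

'h[1]..61j'

The pattern matches exactly 3 of the literal 'c', then a non-word character; then one or more of a digit (captured).
Matches: at [1:6] → 'ccc=1'.
`\1` in the replacement pulls in group 1's text for each match.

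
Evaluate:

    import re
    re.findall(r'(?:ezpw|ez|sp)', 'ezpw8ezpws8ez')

['ezpw', 'ezpw', 'ez']

Alternation tries branches left to right and keeps the first one that lets the overall match succeed at that position.
With no groups in the pattern, `findall` gives back each whole match — 3 here.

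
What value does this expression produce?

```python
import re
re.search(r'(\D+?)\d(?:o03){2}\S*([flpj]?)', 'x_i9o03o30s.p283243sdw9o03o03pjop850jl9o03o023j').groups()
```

('sdw', '')

The match spans [19:47] → 'sdw9o03o03pjop850jl9o03o023j'.
Captured: group 1 = 'sdw', group 2 = ''.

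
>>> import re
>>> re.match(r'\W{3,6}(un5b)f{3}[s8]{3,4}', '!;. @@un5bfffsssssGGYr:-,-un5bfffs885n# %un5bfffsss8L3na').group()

This matches 3 to 6 of a non-word character; then the literal 'un5', then a literal 'b' (captured); then exactly 3 of a literal 'f', then 3 to 4 of one of [s8].
`match` is anchored at position 0; if the pattern doesn't fit there, it returns None.
The match spans [0:17] → '!;. @@un5bfffssss'.
Captured: group 1 = 'un5b'.

'!;. @@un5bfffssss'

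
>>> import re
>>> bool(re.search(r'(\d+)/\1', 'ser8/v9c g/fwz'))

After group 1 captures some text, `\1` only succeeds where that same text appears again.
`re.search` scans for the first position where the pattern succeeds.
Here the pattern never matches, so the call returns None, and `bool(None)` is False.

False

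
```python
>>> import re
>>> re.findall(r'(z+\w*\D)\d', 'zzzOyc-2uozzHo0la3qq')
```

['zzzOyc-', 'zzHo0la']

`findall` collects group 1 from each match (2 total).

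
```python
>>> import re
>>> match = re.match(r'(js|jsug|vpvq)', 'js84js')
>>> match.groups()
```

('js',)

The match spans [0:2] → 'js'.
Captured: group 1 = 'js'.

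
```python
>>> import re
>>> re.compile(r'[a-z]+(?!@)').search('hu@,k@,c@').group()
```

'h'

Because the assertion is negative and zero-width, positions next to the forbidden text are skipped.
Unlike `match`, `search` isn't anchored — it looks for the pattern anywhere in the string.
The match spans [0:1] → 'h'.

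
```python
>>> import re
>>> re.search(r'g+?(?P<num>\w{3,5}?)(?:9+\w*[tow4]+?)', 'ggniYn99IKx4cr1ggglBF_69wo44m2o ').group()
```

The pattern matches one or more of a literal 'g' (lazy); then 3 to 5 of a word character (lazy) (captured as 'num'); then one or more of the literal '9', then zero or more of a word character, then one or more of one of [tow4] (lazy) (non-capturing group).
`re.search` tries every starting position until one works.
The match spans [0:31] → 'ggniYn99IKx4cr1ggglBF_69wo44m2o'.
Captured: group 1 = 'gniYn'.

'ggniYn99IKx4cr1ggglBF_69wo44m2o'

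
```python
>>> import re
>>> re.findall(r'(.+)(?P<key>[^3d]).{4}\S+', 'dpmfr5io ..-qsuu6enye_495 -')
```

[('dpmfr5io ..-qsuu6enye', '_')]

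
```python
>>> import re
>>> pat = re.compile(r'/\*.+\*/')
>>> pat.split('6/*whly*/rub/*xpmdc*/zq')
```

Splitting on the pattern gives 2 pieces.

['6', 'zq']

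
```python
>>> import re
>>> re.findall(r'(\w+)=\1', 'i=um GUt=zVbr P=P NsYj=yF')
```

After group 1 captures some text, `\1` only succeeds where that same text appears again.
One capturing group, so `findall` returns just the captured substring from the one match — 1 in all.

['P']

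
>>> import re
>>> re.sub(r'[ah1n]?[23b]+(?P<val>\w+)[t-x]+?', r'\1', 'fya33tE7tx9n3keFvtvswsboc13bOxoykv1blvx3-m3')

The pattern matches optionally one of [ah1n], then one or more of one of [23b]; then one or more of a word character (captured as 'val'); then one or more of a character in [t-x] (lazy).
Matches: at [2:39] → 'a33tE7tx9n3keFvtvswsboc13bOxoykv1blvx'.
The replacement refers to a captured group, so each match is rewritten using its own captured text.

'fytE7tx9n3keFvtvswsboc13bOxoykv1blv3-m3'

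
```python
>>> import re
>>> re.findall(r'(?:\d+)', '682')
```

['682']

Pattern: one or more of a digit (non-capturing group).
Walking the string: at [0:3] → '682'.
No capturing groups, so `findall` returns the 1 full match string.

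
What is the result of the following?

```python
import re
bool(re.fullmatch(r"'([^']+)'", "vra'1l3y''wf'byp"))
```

False

`re.fullmatch` requires the pattern to consume the entire string.
Here there's no way to consume every character, so the call returns None, and `bool(None)` is False.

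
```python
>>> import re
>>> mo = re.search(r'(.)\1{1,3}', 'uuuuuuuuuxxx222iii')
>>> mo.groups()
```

('u',)

After group 1 captures some text, `\1` only succeeds where that same text appears again.
Unlike `match`, `search` isn't anchored — it looks for the pattern anywhere in the string.
The match spans [0:4] → 'uuuu'.
Captured: group 1 = 'u'.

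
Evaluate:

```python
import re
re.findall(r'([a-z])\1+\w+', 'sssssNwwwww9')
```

After group 1 captures some text, `\1` only succeeds where that same text appears again.
Because there's exactly one group, `findall` drops the full match and keeps group 1 from the one hit.

['s']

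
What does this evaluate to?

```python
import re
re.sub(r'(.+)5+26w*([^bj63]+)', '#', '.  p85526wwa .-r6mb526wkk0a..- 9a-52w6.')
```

`sub` substitutes '#' at each match site.

'#6.'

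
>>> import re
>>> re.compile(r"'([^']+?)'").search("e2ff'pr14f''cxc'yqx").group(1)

The match spans [4:11] → "'pr14f'".
Captured: group 1 = 'pr14f'.

'pr14f'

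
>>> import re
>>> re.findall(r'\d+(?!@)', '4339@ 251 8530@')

Because the assertion is negative and zero-width, positions next to the forbidden text are skipped.
With no groups in the pattern, `findall` gives back each whole match — 3 here.

['433', '251', '853']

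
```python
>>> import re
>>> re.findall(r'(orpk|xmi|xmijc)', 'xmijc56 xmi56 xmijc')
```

['xmi', 'xmi', 'xmi']

Branches in `(...|...)` are attempted left-to-right; the first branch that allows the whole pattern to succeed is taken.
Walking the string: at [0:3] match 'xmi', group 1 = 'xmi'; at [8:11] match 'xmi', group 1 = 'xmi'; at [14:17] match 'xmi', group 1 = 'xmi'.
One capturing group, so `findall` returns just the captured substring from each match — 3 in all.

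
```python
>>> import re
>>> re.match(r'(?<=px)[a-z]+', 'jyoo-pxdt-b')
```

None

Lookahead/lookbehind check context without consuming it, so the matched span excludes the asserted characters.
With `match`, the pattern is implicitly anchored at the beginning.
Here position 0 doesn't satisfy it, so the call returns None.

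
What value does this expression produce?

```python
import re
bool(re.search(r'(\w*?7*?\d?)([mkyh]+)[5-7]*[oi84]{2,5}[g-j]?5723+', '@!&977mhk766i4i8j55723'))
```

False

Pattern: zero or more of a word character (lazy), then zero or more of the literal '7' (lazy), then optionally a digit (captured); then one or more of one of [mkyh] (captured); then zero or more of a character in [5-7]; then 2 to 5 of one of [oi84], then optionally a character in [g-j], then the literal '572'; then one or more of a literal '3'.
`re.search` tries every starting position until one works.
Here the pattern never matches, so the call returns None, and `bool(None)` is False.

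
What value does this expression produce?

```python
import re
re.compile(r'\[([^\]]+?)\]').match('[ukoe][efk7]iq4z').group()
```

'[ukoe]'

`re.match` only tries the pattern at the start of the string.
The match spans [0:6] → '[ukoe]'.
Captured: group 1 = 'ukoe'.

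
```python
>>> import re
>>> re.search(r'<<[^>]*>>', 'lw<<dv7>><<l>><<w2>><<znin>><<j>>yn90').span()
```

(2, 9)

`search` walks the string left to right and returns the first match it finds.
The match spans [2:9] → '<<dv7>>'.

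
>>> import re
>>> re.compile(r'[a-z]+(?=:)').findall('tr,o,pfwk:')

['pfwk']

The positive lookaround only admits positions where the adjacent text matches; those characters stay outside the span.
`findall` yields the raw match text (1 of them) because the pattern has no groups.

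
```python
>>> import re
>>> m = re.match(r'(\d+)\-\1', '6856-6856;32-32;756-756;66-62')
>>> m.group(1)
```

'6856'

The match spans [0:9] → '6856-6856'.
Captured: group 1 = '6856'.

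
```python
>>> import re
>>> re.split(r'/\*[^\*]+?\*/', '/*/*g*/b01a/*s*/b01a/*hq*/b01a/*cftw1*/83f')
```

['/*', 'b01a', 'b01a', 'b01a', '83f']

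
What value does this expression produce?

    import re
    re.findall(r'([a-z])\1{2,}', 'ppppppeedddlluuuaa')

`\1` has to match the exact text group 1 already captured.
One capturing group, so `findall` returns just the captured substring from each match — 3 in all.

['p', 'd', 'u']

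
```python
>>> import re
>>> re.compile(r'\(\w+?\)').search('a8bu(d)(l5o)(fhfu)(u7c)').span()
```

(4, 7)

The match spans [4:7] → '(d)'.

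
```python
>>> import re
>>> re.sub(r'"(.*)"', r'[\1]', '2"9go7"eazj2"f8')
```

'2[9go7"eazj2]f8'

Each match is replaced using the text its own group 1 captured.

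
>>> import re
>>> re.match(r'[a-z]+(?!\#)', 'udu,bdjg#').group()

'udu'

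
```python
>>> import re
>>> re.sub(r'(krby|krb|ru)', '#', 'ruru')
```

Matches: at [0:2] → 'ru'; at [2:4] → 'ru'.
Every occurrence is swapped for '#'.

'##'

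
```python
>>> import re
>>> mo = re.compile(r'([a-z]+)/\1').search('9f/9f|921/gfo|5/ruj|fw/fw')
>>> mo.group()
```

`\1` has to match the exact text group 1 already captured.
The match spans [20:25] → 'fw/fw'.

'fw/fw'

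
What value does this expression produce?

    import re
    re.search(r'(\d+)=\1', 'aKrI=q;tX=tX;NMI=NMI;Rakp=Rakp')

None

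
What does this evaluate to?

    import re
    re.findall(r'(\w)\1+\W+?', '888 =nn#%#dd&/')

A backreference is literal: `\1` must see the identical characters the first group matched.
Walking the string: at [0:4] match '888 ', group 1 = '8'; at [5:8] match 'nn#', group 1 = 'n'; at [10:13] match 'dd&', group 1 = 'd'.
Because there's exactly one group, `findall` drops the full match and keeps group 1 from each hit.

['8', 'n', 'd']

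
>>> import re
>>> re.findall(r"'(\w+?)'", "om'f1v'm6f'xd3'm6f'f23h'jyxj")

['f1v', 'xd3', 'f23h']

Scanning left to right: at [2:7] match "'f1v'", group 1 = 'f1v'; at [10:15] match "'xd3'", group 1 = 'xd3'; at [18:24] match "'f23h'", group 1 = 'f23h'.
Because there's exactly one group, `findall` drops the full match and keeps group 1 from each hit.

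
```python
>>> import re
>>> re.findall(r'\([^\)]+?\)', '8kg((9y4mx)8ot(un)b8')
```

Scanning left to right: at [3:11] → '((9y4mx)'; at [14:18] → '(un)'.
No capturing groups, so `findall` returns the 2 full match strings.

['((9y4mx)', '(un)']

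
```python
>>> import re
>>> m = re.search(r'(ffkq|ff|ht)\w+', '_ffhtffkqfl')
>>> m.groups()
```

('ff',)

The match spans [1:11] → 'ffhtffkqfl'.
Captured: group 1 = 'ff'.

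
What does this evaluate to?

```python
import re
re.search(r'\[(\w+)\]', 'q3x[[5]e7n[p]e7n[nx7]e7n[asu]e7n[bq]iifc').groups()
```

`re.search` tries every starting position until one works.
The match spans [4:7] → '[5]'.
Captured: group 1 = '5'.

('5',)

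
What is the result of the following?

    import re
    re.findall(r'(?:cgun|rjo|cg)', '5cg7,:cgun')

`|` is ordered: at each position the engine commits to the first alternative that works.
No capturing groups, so `findall` returns the 2 full match strings.

['cg', 'cgun']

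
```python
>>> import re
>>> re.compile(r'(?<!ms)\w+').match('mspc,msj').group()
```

With `match`, the pattern is implicitly anchored at the beginning.
The match spans [0:4] → 'mspc'.

'mspc'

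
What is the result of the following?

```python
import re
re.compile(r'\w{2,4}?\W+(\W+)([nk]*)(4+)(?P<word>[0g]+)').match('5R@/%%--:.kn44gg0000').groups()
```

('.', 'kn', '44', 'gg0000')

The pattern matches 2 to 4 of a word character (lazy), then one or more of a non-word character; then one or more of a non-word character (captured); then zero or more of one of [nk] (captured); then one or more of a literal '4' (captured); then one or more of one of [0g] (captured as 'word').
`re.match` won't scan ahead — the pattern has to work from the very first character.
The match spans [0:20] → '5R@/%%--:.kn44gg0000'.
Captured: group 1 = '.', group 2 = 'kn', group 3 = '44', group 4 = 'gg0000'.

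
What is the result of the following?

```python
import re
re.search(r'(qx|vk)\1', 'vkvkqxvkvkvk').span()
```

(0, 4)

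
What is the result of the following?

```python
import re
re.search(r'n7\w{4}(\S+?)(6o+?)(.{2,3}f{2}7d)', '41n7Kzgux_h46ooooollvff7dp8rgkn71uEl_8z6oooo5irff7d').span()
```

Lazy quantifiers expand one character at a time until the remainder of the pattern can match.
The match spans [2:25] → 'n7Kzgux_h46ooooollvff7d'.

(2, 25)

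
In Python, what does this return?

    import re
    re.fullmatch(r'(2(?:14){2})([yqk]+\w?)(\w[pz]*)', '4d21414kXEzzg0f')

The pattern matches a literal '2', then the literal '14' repeated 2 times (captured); then one or more of one of [yqk], then optionally a word character (captured); then a word character, then zero or more of one of [pz] (captured).
`fullmatch` succeeds only if the pattern covers the string from start to end.
Here there's no way to consume every character, so the call returns None.

None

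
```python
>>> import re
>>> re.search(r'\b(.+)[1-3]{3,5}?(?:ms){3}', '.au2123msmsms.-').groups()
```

('au2',)

The match spans [1:13] → 'au2123msmsms'.
Captured: group 1 = 'au2'.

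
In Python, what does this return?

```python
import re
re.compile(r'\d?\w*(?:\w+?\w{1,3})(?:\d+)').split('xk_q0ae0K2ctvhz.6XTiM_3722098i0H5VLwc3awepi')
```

Pattern: optionally a digit, then zero or more of a word character; then one or more of a word character (lazy), then 1 to 3 of a word character (non-capturing group); then one or more of a digit (non-capturing group).
The string is cut at each match, leaving 3 pieces.

['', 'ctvhz.', 'awepi']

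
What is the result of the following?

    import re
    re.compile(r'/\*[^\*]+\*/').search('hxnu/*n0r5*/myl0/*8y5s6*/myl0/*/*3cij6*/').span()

(4, 12)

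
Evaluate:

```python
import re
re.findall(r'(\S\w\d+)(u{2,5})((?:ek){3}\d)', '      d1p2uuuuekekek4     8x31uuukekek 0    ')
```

[('1p2', 'uuuu', 'ekekek4')]

This matches a non-whitespace character, then a word character, then one or more of a digit (captured); then 2 to 5 of a literal 'u' (captured); then the literal 'ek' repeated 3 times, then a digit (captured).
Scanning left to right: at [7:21] match '1p2uuuuekekek4', groups = ('1p2', 'uuuu', 'ekekek4').
Multiple groups make `findall` return tuples — one 3-tuple for the one match.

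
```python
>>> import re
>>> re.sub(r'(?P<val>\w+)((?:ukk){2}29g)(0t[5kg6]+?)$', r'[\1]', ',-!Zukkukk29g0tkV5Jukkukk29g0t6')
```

',-![Zukkukk29g0tkV5J]'

Pattern: one or more of a word character (captured as 'val'); then the literal 'ukk' repeated 2 times, then the literal '29g' (captured); then the literal '0t', then one or more of one of [5kg6] (lazy) (captured); then anchored at the end.
The replacement refers to a captured group, so each match is rewritten using its own captured text.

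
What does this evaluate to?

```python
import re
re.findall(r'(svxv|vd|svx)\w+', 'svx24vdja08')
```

`findall` collects group 1 from the one match (1 total).

['svx']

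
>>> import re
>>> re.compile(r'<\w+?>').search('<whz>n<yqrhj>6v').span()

(0, 5)

`re.search` tries every starting position until one works.
The match spans [0:5] → '<whz>'.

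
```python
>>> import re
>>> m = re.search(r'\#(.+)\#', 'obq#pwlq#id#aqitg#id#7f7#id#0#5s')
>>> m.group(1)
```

'pwlq#id#aqitg#id#7f7#id#0'

`re.search` tries every starting position until one works.
The match spans [3:30] → '#pwlq#id#aqitg#id#7f7#id#0#'.
Captured: group 1 = 'pwlq#id#aqitg#id#7f7#id#0'.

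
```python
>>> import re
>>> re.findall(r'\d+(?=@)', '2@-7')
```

['2']

The lookaround is zero-width — it requires the adjacent text to match without consuming it, so the asserted text isn't part of the match.
Walking the string: at [0:1] → '2'.
`findall` yields the raw match text (1 of them) because the pattern has no groups.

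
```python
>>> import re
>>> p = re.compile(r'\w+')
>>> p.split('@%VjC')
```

['@%', '']

The pattern matches one or more of a word character.
Matches to split on: at [2:5] → 'VjC'.
Splitting on the pattern gives 2 pieces.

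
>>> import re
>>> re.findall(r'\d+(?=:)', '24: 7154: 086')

['24', '7154']

The `(?=…)`/`(?<=…)` assertion just peeks at neighbouring text; it doesn't advance the match position.
With no groups in the pattern, `findall` gives back each whole match — 2 here.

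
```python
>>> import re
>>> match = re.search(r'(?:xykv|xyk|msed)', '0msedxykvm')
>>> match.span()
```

The match spans [1:5] → 'msed'.

(1, 5)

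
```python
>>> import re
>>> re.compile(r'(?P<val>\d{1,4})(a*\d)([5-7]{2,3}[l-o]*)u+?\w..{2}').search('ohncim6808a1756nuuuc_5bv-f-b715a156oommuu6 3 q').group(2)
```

The pattern matches 1 to 4 of a digit (captured as 'val'); then zero or more of the literal 'a', then a digit (captured); then 2 to 3 of a character in [5-7], then zero or more of a character in [l-o] (captured); then one or more of a literal 'u' (lazy), then a word character; then any character, then exactly 2 of any character.
`search` walks the string left to right and returns the first match it finds.
The match spans [6:21] → '6808a1756nuuuc_'.
Captured: group 1 = '6808', group 2 = 'a1', group 3 = '756n'.

'a1'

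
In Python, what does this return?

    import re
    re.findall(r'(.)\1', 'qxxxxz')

['x', 'x']

`\1` has to match the exact text group 1 already captured.
With a single group, `findall` returns only what that group captured — 2 items.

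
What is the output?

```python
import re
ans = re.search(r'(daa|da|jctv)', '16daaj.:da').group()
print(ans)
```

The regex engine tests alternatives in the order written; an earlier branch that matches wins even if a later one would match more.
`re.search` scans for the first position where the pattern succeeds.
The match spans [2:5] → 'daa'.
Captured: group 1 = 'daa'.

daa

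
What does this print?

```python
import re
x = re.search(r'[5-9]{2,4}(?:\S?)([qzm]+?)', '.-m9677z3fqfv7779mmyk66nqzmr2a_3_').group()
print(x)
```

The pattern matches 2 to 4 of a character in [5-9]; then optionally a non-whitespace character (non-capturing group); then one or more of one of [qzm] (lazy) (captured).
`search` walks the string left to right and returns the first match it finds.
The match spans [3:8] → '9677z'.
Captured: group 1 = 'z'.

9677z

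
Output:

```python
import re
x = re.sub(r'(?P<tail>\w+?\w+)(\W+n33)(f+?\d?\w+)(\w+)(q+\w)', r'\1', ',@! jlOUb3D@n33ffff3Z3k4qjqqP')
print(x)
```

The pattern matches one or more of a word character (lazy), then one or more of a word character (captured as 'tail'); then one or more of a non-word character, then the literal 'n33' (captured); then one or more of a literal 'f' (lazy), then optionally a digit, then one or more of a word character (captured); then one or more of a word character (captured); then one or more of the literal 'q', then a word character (captured).
Each match is replaced using the text its own group 1 captured.

,@! jlOUb3D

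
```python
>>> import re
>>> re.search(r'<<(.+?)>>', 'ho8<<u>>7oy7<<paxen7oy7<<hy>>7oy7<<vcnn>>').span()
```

(3, 8)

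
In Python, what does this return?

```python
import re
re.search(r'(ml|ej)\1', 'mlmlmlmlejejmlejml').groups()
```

('ml',)

The backreference `\1` re-matches whatever the first group consumed, character for character.
Unlike `match`, `search` isn't anchored — it looks for the pattern anywhere in the string.
The match spans [0:4] → 'mlml'.
Captured: group 1 = 'ml'.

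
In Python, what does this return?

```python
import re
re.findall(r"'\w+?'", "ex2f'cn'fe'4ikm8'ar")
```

Scanning left to right: at [4:8] → "'cn'"; at [10:17] → "'4ikm8'".
No capturing groups, so `findall` returns the 2 full match strings.

["'cn'", "'4ikm8'"]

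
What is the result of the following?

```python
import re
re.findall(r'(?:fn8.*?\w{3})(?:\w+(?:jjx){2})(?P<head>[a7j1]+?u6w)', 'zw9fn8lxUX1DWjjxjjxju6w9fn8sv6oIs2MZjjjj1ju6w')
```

['ju6w']

The pattern matches the literal 'fn8', then zero or more of any character (lazy), then exactly 3 of a word character (non-capturing group); then one or more of a word character, then the literal 'jjx' repeated 2 times (non-capturing group); then one or more of one of [a7j1] (lazy), then the literal 'u6w' (captured as 'head').
Scanning left to right: at [3:23] match 'fn8lxUX1DWjjxjjxju6w', group 1 = 'ju6w'.
Because there's exactly one group, `findall` drops the full match and keeps group 1 from the one hit.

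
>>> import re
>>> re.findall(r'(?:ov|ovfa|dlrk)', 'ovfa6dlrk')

Branches in `(...|...)` are attempted left-to-right; the first branch that allows the whole pattern to succeed is taken.
Walking the string: at [0:2] → 'ov'; at [5:9] → 'dlrk'.
Since nothing is captured, `findall` lists the 2 matched substrings directly.

['ov', 'dlrk']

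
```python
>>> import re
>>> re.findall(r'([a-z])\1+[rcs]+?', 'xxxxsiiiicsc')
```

['x', 'i']

`\1` has to match the exact text group 1 already captured.
Walking the string: at [0:5] match 'xxxxs', group 1 = 'x'; at [5:10] match 'iiiic', group 1 = 'i'.
One capturing group, so `findall` returns just the captured substring from each match — 2 in all.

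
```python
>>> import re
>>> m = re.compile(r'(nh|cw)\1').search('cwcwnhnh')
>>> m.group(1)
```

'cw'

`\1` is not a pattern — it's the concrete string captured by group 1, re-applied verbatim.
`re.search` scans for the first position where the pattern succeeds.
The match spans [0:4] → 'cwcw'.
Captured: group 1 = 'cw'.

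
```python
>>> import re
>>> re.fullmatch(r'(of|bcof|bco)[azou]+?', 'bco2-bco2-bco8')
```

None

`re.fullmatch` requires the pattern to consume the entire string.
Here the string isn't matched end-to-end, so the call returns None.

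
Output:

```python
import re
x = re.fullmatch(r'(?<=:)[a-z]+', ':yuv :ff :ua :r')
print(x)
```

None

Because the assertion is zero-width, the text it checks is not consumed and won't appear in the result.
`re.fullmatch` is like wrapping the pattern in `^…$` (in single-line mode).
Here the pattern can't cover the whole string, so the call returns None.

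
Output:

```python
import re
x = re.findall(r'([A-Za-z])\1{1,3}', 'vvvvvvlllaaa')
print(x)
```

['v', 'v', 'l', 'a']

`\1` has to match the exact text group 1 already captured.
Scanning left to right: at [0:4] match 'vvvv', group 1 = 'v'; at [4:6] match 'vv', group 1 = 'v'; at [6:9] match 'lll', group 1 = 'l'; at [9:12] match 'aaa', group 1 = 'a'.
Because there's exactly one group, `findall` drops the full match and keeps group 1 from each hit.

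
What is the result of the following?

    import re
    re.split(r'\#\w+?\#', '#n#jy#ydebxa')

Matches to split on: at [0:3] → '#n#'.
Each match becomes a cut point; 2 segments remain.

['', 'jy#ydebxa']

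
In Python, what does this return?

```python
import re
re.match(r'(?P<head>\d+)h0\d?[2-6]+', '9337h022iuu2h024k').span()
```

The pattern matches one or more of a digit (captured as 'head'); then the literal 'h0', then optionally a digit; then one or more of a character in [2-6].
`match` is anchored at position 0; if the pattern doesn't fit there, it returns None.
The match spans [0:8] → '9337h022'.
Captured: group 1 = '9337'.

(0, 8)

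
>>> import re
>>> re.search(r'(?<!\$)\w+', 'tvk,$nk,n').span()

(0, 3)

`(?!…)`/`(?<!…)` only lets a position through if the neighbouring text does NOT match; no characters are consumed.
The match spans [0:3] → 'tvk'.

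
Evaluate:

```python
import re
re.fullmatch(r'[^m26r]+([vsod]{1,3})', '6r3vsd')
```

None

`fullmatch` succeeds only if the pattern covers the string from start to end.
Here the string isn't matched end-to-end, so the call returns None.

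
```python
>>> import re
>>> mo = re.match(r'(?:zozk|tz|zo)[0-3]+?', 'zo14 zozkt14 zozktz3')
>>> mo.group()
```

`re.match` only tries the pattern at the start of the string.
The match spans [0:3] → 'zo1'.

'zo1'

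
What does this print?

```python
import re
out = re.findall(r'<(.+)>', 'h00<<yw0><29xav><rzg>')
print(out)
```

Matches: at [3:21] match '<<yw0><29xav><rzg>', group 1 = '<yw0><29xav><rzg'.
One capturing group, so `findall` returns just the captured substring from the one match — 1 in all.

['<yw0><29xav><rzg']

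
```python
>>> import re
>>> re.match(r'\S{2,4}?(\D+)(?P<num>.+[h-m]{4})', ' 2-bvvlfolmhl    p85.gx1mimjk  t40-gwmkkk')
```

None

This matches 2 to 4 of a non-whitespace character (lazy); then one or more of a non-digit (captured); then one or more of any character, then exactly 4 of a character in [h-m] (captured as 'num').
`re.match` won't scan ahead — the pattern has to work from the very first character.
Here the string doesn't start with a match, so the call returns None.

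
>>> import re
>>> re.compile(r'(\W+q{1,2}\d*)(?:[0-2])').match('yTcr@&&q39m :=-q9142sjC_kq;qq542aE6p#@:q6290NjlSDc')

None

The pattern matches one or more of a non-word character, then 1 to 2 of the literal 'q', then zero or more of a digit (captured); then a character in [0-2] (non-capturing group).
`re.match` only tries the pattern at the start of the string.
Here the pattern fails at index 0, so the call returns None.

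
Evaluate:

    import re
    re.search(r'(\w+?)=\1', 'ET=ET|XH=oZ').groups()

('ET',)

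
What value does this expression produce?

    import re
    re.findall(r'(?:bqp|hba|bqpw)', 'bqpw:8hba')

Alternation tries branches left to right and keeps the first one that lets the overall match succeed at that position.
Matches: at [0:3] → 'bqp'; at [6:9] → 'hba'.
`findall` yields the raw match text (2 of them) because the pattern has no groups.

['bqp', 'hba']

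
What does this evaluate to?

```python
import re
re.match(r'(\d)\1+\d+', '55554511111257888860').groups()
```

('5',)

`\1` has to match the exact text group 1 already captured.
`re.match` won't scan ahead — the pattern has to work from the very first character.
The match spans [0:20] → '55554511111257888860'.
Captured: group 1 = '5'.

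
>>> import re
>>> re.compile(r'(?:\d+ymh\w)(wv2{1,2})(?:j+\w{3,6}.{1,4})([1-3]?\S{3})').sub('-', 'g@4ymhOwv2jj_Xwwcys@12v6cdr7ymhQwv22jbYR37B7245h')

'g@-dr-'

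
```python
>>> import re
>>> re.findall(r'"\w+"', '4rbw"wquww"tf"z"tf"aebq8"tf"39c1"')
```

['"wquww"', '"z"', '"aebq8"', '"39c1"']

Since nothing is captured, `findall` lists the 4 matched substrings directly.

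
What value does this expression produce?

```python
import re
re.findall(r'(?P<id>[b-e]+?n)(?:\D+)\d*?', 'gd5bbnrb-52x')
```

This matches one or more of a character in [b-e] (lazy), then a literal 'n' (captured as 'id'); then one or more of a non-digit (non-capturing group); then zero or more of a digit (lazy).
`findall` collects group 1 from the one match (1 total).

['bbn']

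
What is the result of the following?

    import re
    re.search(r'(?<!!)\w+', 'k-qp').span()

(0, 1)

The negative lookahead/lookbehind blocks any match where the forbidden context is present.
`re.search` tries every starting position until one works.
The match spans [0:1] → 'k'.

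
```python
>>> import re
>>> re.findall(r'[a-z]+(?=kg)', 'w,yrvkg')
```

Lookahead/lookbehind check context without consuming it, so the matched span excludes the asserted characters.
Since nothing is captured, `findall` lists the 1 matched substring directly.

['yrv']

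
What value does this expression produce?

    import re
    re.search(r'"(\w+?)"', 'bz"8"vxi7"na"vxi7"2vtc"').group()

'"8"'

The match spans [2:5] → '"8"'.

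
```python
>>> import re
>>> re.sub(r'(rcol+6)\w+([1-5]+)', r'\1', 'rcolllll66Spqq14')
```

'rcolllll6'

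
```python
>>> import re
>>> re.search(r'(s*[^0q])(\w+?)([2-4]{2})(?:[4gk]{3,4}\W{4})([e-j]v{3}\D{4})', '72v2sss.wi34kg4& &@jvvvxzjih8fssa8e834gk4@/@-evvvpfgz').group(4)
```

'jvvvxzji'

This matches zero or more of the literal 's', then any character except [0q] (captured); then one or more of a word character (lazy) (captured); then exactly 2 of a character in [2-4] (captured); then 3 to 4 of one of [4gk], then exactly 4 of a non-word character (non-capturing group); then a character in [e-j], then exactly 3 of the literal 'v', then exactly 4 of a non-digit (captured).
`search` walks the string left to right and returns the first match it finds.
The match spans [4:27] → 'sss.wi34kg4& &@jvvvxzji'.
Captured: group 1 = 'sss.', group 2 = 'wi', group 3 = '34', group 4 = 'jvvvxzji'.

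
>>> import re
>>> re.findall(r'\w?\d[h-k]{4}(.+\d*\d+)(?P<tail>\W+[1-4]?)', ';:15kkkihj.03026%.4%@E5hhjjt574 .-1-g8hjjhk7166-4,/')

[('hj.03026%.4%@E5hhjjt574 .-1-g8hjjhk7166-4', ',/')]

The pattern matches optionally a word character, then a digit, then exactly 4 of a character in [h-k]; then one or more of any character, then zero or more of a digit, then one or more of a digit (captured); then one or more of a non-word character, then optionally a character in [1-4] (captured as 'tail').
Scanning left to right: at [2:51] match '15kkkihj.03026%.4%@E5hhjjt574 .-1-g8hjjhk7166-4,/', groups = ('hj.03026%.4%@E5hhjjt574 .-1-g8hjjhk7166-4', ',/').
2 groups means the one result is a tuple of 2 captured strings — 1 here.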